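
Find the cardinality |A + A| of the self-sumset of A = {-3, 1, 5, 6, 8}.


A + A = {a + a' : a, a' ∈ A}; |A| = 5.
General bounds: 2|A| - 1 ≤ |A + A| ≤ |A|(|A|+1)/2, i.e. 9 ≤ |A + A| ≤ 15.
Lower bound 2|A|-1 is attained iff A is an arithmetic progression.
Enumerate sums a + a' for a ≤ a' (symmetric, so this suffices):
a = -3: -3+-3=-6, -3+1=-2, -3+5=2, -3+6=3, -3+8=5
a = 1: 1+1=2, 1+5=6, 1+6=7, 1+8=9
a = 5: 5+5=10, 5+6=11, 5+8=13
a = 6: 6+6=12, 6+8=14
a = 8: 8+8=16
Distinct sums: {-6, -2, 2, 3, 5, 6, 7, 9, 10, 11, 12, 13, 14, 16}
|A + A| = 14

|A + A| = 14


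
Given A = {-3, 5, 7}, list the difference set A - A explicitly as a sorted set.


A - A = {a - a' : a, a' ∈ A}.
Compute a - a' for each ordered pair (a, a'):
a = -3: -3--3=0, -3-5=-8, -3-7=-10
a = 5: 5--3=8, 5-5=0, 5-7=-2
a = 7: 7--3=10, 7-5=2, 7-7=0
Collecting distinct values (and noting 0 appears from a-a):
A - A = {-10, -8, -2, 0, 2, 8, 10}
|A - A| = 7

A - A = {-10, -8, -2, 0, 2, 8, 10}


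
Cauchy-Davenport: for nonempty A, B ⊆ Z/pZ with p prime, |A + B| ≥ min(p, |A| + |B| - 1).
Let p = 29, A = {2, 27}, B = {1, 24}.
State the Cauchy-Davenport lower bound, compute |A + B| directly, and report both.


Cauchy-Davenport: |A + B| ≥ min(p, |A| + |B| - 1) for A, B nonempty in Z/pZ.
|A| = 2, |B| = 2, p = 29.
CD lower bound = min(29, 2 + 2 - 1) = min(29, 3) = 3.
Compute A + B mod 29 directly:
a = 2: 2+1=3, 2+24=26
a = 27: 27+1=28, 27+24=22
A + B = {3, 22, 26, 28}, so |A + B| = 4.
Verify: 4 ≥ 3? Yes ✓.

CD lower bound = 3, actual |A + B| = 4.


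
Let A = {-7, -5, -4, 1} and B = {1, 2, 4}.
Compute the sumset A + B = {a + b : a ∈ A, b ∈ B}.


A + B = {a + b : a ∈ A, b ∈ B}.
Enumerate all |A|·|B| = 4·3 = 12 pairs (a, b) and collect distinct sums.
a = -7: -7+1=-6, -7+2=-5, -7+4=-3
a = -5: -5+1=-4, -5+2=-3, -5+4=-1
a = -4: -4+1=-3, -4+2=-2, -4+4=0
a = 1: 1+1=2, 1+2=3, 1+4=5
Collecting distinct sums: A + B = {-6, -5, -4, -3, -2, -1, 0, 2, 3, 5}
|A + B| = 10

A + B = {-6, -5, -4, -3, -2, -1, 0, 2, 3, 5}


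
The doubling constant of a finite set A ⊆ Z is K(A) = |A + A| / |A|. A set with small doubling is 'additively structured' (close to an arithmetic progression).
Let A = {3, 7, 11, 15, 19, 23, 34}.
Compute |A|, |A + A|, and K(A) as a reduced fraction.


|A| = 7.
Compute A + A by enumerating all 49 pairs.
A + A = {6, 10, 14, 18, 22, 26, 30, 34, 37, 38, 41, 42, 45, 46, 49, 53, 57, 68}, so |A + A| = 18.
K = |A + A| / |A| = 18/7 (already in lowest terms) ≈ 2.5714.
Reference: AP of size 7 gives K = 13/7 ≈ 1.8571; a fully generic set of size 7 gives K ≈ 4.0000.

|A| = 7, |A + A| = 18, K = 18/7.


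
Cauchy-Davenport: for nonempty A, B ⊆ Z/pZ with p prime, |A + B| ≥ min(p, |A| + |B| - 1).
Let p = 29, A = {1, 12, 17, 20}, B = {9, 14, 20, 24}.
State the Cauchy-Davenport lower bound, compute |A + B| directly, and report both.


Cauchy-Davenport: |A + B| ≥ min(p, |A| + |B| - 1) for A, B nonempty in Z/pZ.
|A| = 4, |B| = 4, p = 29.
CD lower bound = min(29, 4 + 4 - 1) = min(29, 7) = 7.
Compute A + B mod 29 directly:
a = 1: 1+9=10, 1+14=15, 1+20=21, 1+24=25
a = 12: 12+9=21, 12+14=26, 12+20=3, 12+24=7
a = 17: 17+9=26, 17+14=2, 17+20=8, 17+24=12
a = 20: 20+9=0, 20+14=5, 20+20=11, 20+24=15
A + B = {0, 2, 3, 5, 7, 8, 10, 11, 12, 15, 21, 25, 26}, so |A + B| = 13.
Verify: 13 ≥ 7? Yes ✓.

CD lower bound = 7, actual |A + B| = 13.


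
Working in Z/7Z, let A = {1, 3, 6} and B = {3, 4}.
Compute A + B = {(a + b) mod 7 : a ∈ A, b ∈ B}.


Work in Z/7Z: reduce every sum a + b modulo 7.
Enumerate all 6 pairs:
a = 1: 1+3=4, 1+4=5
a = 3: 3+3=6, 3+4=0
a = 6: 6+3=2, 6+4=3
Distinct residues collected: {0, 2, 3, 4, 5, 6}
|A + B| = 6 (out of 7 total residues).

A + B = {0, 2, 3, 4, 5, 6}


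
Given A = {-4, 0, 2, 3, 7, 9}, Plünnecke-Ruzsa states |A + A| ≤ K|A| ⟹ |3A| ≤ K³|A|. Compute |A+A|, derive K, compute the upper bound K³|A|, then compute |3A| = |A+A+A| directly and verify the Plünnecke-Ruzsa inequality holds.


|A| = 6.
Step 1: Compute A + A by enumerating all 36 pairs.
A + A = {-8, -4, -2, -1, 0, 2, 3, 4, 5, 6, 7, 9, 10, 11, 12, 14, 16, 18}, so |A + A| = 18.
Step 2: Doubling constant K = |A + A|/|A| = 18/6 = 18/6 ≈ 3.0000.
Step 3: Plünnecke-Ruzsa gives |3A| ≤ K³·|A| = (3.0000)³ · 6 ≈ 162.0000.
Step 4: Compute 3A = A + A + A directly by enumerating all triples (a,b,c) ∈ A³; |3A| = 32.
Step 5: Check 32 ≤ 162.0000? Yes ✓.

K = 18/6, Plünnecke-Ruzsa bound K³|A| ≈ 162.0000, |3A| = 32, inequality holds.


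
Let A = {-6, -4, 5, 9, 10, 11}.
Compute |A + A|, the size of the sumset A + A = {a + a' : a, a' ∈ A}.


A + A = {a + a' : a, a' ∈ A}; |A| = 6.
General bounds: 2|A| - 1 ≤ |A + A| ≤ |A|(|A|+1)/2, i.e. 11 ≤ |A + A| ≤ 21.
Lower bound 2|A|-1 is attained iff A is an arithmetic progression.
Enumerate sums a + a' for a ≤ a' (symmetric, so this suffices):
a = -6: -6+-6=-12, -6+-4=-10, -6+5=-1, -6+9=3, -6+10=4, -6+11=5
a = -4: -4+-4=-8, -4+5=1, -4+9=5, -4+10=6, -4+11=7
a = 5: 5+5=10, 5+9=14, 5+10=15, 5+11=16
a = 9: 9+9=18, 9+10=19, 9+11=20
a = 10: 10+10=20, 10+11=21
a = 11: 11+11=22
Distinct sums: {-12, -10, -8, -1, 1, 3, 4, 5, 6, 7, 10, 14, 15, 16, 18, 19, 20, 21, 22}
|A + A| = 19

|A + A| = 19


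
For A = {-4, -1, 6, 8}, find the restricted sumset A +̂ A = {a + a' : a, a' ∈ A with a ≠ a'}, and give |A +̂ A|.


Restricted sumset: A +̂ A = {a + a' : a ∈ A, a' ∈ A, a ≠ a'}.
Equivalently, take A + A and drop any sum 2a that is achievable ONLY as a + a for a ∈ A (i.e. sums representable only with equal summands).
Enumerate pairs (a, a') with a < a' (symmetric, so each unordered pair gives one sum; this covers all a ≠ a'):
  -4 + -1 = -5
  -4 + 6 = 2
  -4 + 8 = 4
  -1 + 6 = 5
  -1 + 8 = 7
  6 + 8 = 14
Collected distinct sums: {-5, 2, 4, 5, 7, 14}
|A +̂ A| = 6
(Reference bound: |A +̂ A| ≥ 2|A| - 3 for |A| ≥ 2, with |A| = 4 giving ≥ 5.)

|A +̂ A| = 6


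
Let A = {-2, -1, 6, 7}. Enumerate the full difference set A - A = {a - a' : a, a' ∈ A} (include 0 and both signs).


A - A = {a - a' : a, a' ∈ A}.
Compute a - a' for each ordered pair (a, a'):
a = -2: -2--2=0, -2--1=-1, -2-6=-8, -2-7=-9
a = -1: -1--2=1, -1--1=0, -1-6=-7, -1-7=-8
a = 6: 6--2=8, 6--1=7, 6-6=0, 6-7=-1
a = 7: 7--2=9, 7--1=8, 7-6=1, 7-7=0
Collecting distinct values (and noting 0 appears from a-a):
A - A = {-9, -8, -7, -1, 0, 1, 7, 8, 9}
|A - A| = 9

A - A = {-9, -8, -7, -1, 0, 1, 7, 8, 9}


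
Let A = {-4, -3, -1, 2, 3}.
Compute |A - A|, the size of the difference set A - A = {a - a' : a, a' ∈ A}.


A - A = {a - a' : a, a' ∈ A}; |A| = 5.
Bounds: 2|A|-1 ≤ |A - A| ≤ |A|² - |A| + 1, i.e. 9 ≤ |A - A| ≤ 21.
Note: 0 ∈ A - A always (from a - a). The set is symmetric: if d ∈ A - A then -d ∈ A - A.
Enumerate nonzero differences d = a - a' with a > a' (then include -d):
Positive differences: {1, 2, 3, 4, 5, 6, 7}
Full difference set: {0} ∪ (positive diffs) ∪ (negative diffs).
|A - A| = 1 + 2·7 = 15 (matches direct enumeration: 15).

|A - A| = 15


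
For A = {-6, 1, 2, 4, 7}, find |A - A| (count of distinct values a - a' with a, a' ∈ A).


A - A = {a - a' : a, a' ∈ A}; |A| = 5.
Bounds: 2|A|-1 ≤ |A - A| ≤ |A|² - |A| + 1, i.e. 9 ≤ |A - A| ≤ 21.
Note: 0 ∈ A - A always (from a - a). The set is symmetric: if d ∈ A - A then -d ∈ A - A.
Enumerate nonzero differences d = a - a' with a > a' (then include -d):
Positive differences: {1, 2, 3, 5, 6, 7, 8, 10, 13}
Full difference set: {0} ∪ (positive diffs) ∪ (negative diffs).
|A - A| = 1 + 2·9 = 19 (matches direct enumeration: 19).

|A - A| = 19


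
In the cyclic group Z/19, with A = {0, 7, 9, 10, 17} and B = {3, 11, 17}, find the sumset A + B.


Work in Z/19Z: reduce every sum a + b modulo 19.
Enumerate all 15 pairs:
a = 0: 0+3=3, 0+11=11, 0+17=17
a = 7: 7+3=10, 7+11=18, 7+17=5
a = 9: 9+3=12, 9+11=1, 9+17=7
a = 10: 10+3=13, 10+11=2, 10+17=8
a = 17: 17+3=1, 17+11=9, 17+17=15
Distinct residues collected: {1, 2, 3, 5, 7, 8, 9, 10, 11, 12, 13, 15, 17, 18}
|A + B| = 14 (out of 19 total residues).

A + B = {1, 2, 3, 5, 7, 8, 9, 10, 11, 12, 13, 15, 17, 18}


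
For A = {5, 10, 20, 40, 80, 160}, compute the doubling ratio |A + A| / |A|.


|A| = 6.
Compute A + A by enumerating all 36 pairs.
A + A = {10, 15, 20, 25, 30, 40, 45, 50, 60, 80, 85, 90, 100, 120, 160, 165, 170, 180, 200, 240, 320}, so |A + A| = 21.
K = |A + A| / |A| = 21/6 = 7/2 ≈ 3.5000.
Reference: AP of size 6 gives K = 11/6 ≈ 1.8333; a fully generic set of size 6 gives K ≈ 3.5000.

|A| = 6, |A + A| = 21, K = 21/6 = 7/2.


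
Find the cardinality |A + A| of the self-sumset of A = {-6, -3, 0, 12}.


A + A = {a + a' : a, a' ∈ A}; |A| = 4.
General bounds: 2|A| - 1 ≤ |A + A| ≤ |A|(|A|+1)/2, i.e. 7 ≤ |A + A| ≤ 10.
Lower bound 2|A|-1 is attained iff A is an arithmetic progression.
Enumerate sums a + a' for a ≤ a' (symmetric, so this suffices):
a = -6: -6+-6=-12, -6+-3=-9, -6+0=-6, -6+12=6
a = -3: -3+-3=-6, -3+0=-3, -3+12=9
a = 0: 0+0=0, 0+12=12
a = 12: 12+12=24
Distinct sums: {-12, -9, -6, -3, 0, 6, 9, 12, 24}
|A + A| = 9

|A + A| = 9


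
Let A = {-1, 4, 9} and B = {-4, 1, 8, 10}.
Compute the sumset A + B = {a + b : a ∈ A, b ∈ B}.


A + B = {a + b : a ∈ A, b ∈ B}.
Enumerate all |A|·|B| = 3·4 = 12 pairs (a, b) and collect distinct sums.
a = -1: -1+-4=-5, -1+1=0, -1+8=7, -1+10=9
a = 4: 4+-4=0, 4+1=5, 4+8=12, 4+10=14
a = 9: 9+-4=5, 9+1=10, 9+8=17, 9+10=19
Collecting distinct sums: A + B = {-5, 0, 5, 7, 9, 10, 12, 14, 17, 19}
|A + B| = 10

A + B = {-5, 0, 5, 7, 9, 10, 12, 14, 17, 19}


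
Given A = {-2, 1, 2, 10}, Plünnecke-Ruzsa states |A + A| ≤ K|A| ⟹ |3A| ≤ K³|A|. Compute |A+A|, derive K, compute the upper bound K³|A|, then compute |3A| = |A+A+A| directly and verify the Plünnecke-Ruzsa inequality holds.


|A| = 4.
Step 1: Compute A + A by enumerating all 16 pairs.
A + A = {-4, -1, 0, 2, 3, 4, 8, 11, 12, 20}, so |A + A| = 10.
Step 2: Doubling constant K = |A + A|/|A| = 10/4 = 10/4 ≈ 2.5000.
Step 3: Plünnecke-Ruzsa gives |3A| ≤ K³·|A| = (2.5000)³ · 4 ≈ 62.5000.
Step 4: Compute 3A = A + A + A directly by enumerating all triples (a,b,c) ∈ A³; |3A| = 19.
Step 5: Check 19 ≤ 62.5000? Yes ✓.

K = 10/4, Plünnecke-Ruzsa bound K³|A| ≈ 62.5000, |3A| = 19, inequality holds.


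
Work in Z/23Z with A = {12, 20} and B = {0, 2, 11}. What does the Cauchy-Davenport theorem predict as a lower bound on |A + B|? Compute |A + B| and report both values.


Cauchy-Davenport: |A + B| ≥ min(p, |A| + |B| - 1) for A, B nonempty in Z/pZ.
|A| = 2, |B| = 3, p = 23.
CD lower bound = min(23, 2 + 3 - 1) = min(23, 4) = 4.
Compute A + B mod 23 directly:
a = 12: 12+0=12, 12+2=14, 12+11=0
a = 20: 20+0=20, 20+2=22, 20+11=8
A + B = {0, 8, 12, 14, 20, 22}, so |A + B| = 6.
Verify: 6 ≥ 4? Yes ✓.

CD lower bound = 4, actual |A + B| = 6.


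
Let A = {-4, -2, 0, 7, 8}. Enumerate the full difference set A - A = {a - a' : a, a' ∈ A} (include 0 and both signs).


A - A = {a - a' : a, a' ∈ A}.
Compute a - a' for each ordered pair (a, a'):
a = -4: -4--4=0, -4--2=-2, -4-0=-4, -4-7=-11, -4-8=-12
a = -2: -2--4=2, -2--2=0, -2-0=-2, -2-7=-9, -2-8=-10
a = 0: 0--4=4, 0--2=2, 0-0=0, 0-7=-7, 0-8=-8
a = 7: 7--4=11, 7--2=9, 7-0=7, 7-7=0, 7-8=-1
a = 8: 8--4=12, 8--2=10, 8-0=8, 8-7=1, 8-8=0
Collecting distinct values (and noting 0 appears from a-a):
A - A = {-12, -11, -10, -9, -8, -7, -4, -2, -1, 0, 1, 2, 4, 7, 8, 9, 10, 11, 12}
|A - A| = 19

A - A = {-12, -11, -10, -9, -8, -7, -4, -2, -1, 0, 1, 2, 4, 7, 8, 9, 10, 11, 12}


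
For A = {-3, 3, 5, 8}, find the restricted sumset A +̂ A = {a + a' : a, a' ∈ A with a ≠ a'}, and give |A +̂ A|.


Restricted sumset: A +̂ A = {a + a' : a ∈ A, a' ∈ A, a ≠ a'}.
Equivalently, take A + A and drop any sum 2a that is achievable ONLY as a + a for a ∈ A (i.e. sums representable only with equal summands).
Enumerate pairs (a, a') with a < a' (symmetric, so each unordered pair gives one sum; this covers all a ≠ a'):
  -3 + 3 = 0
  -3 + 5 = 2
  -3 + 8 = 5
  3 + 5 = 8
  3 + 8 = 11
  5 + 8 = 13
Collected distinct sums: {0, 2, 5, 8, 11, 13}
|A +̂ A| = 6
(Reference bound: |A +̂ A| ≥ 2|A| - 3 for |A| ≥ 2, with |A| = 4 giving ≥ 5.)

|A +̂ A| = 6


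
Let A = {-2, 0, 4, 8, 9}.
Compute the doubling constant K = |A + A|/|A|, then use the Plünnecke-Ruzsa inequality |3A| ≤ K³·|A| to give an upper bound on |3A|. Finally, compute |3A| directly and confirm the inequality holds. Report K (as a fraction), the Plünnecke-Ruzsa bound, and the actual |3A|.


|A| = 5.
Step 1: Compute A + A by enumerating all 25 pairs.
A + A = {-4, -2, 0, 2, 4, 6, 7, 8, 9, 12, 13, 16, 17, 18}, so |A + A| = 14.
Step 2: Doubling constant K = |A + A|/|A| = 14/5 = 14/5 ≈ 2.8000.
Step 3: Plünnecke-Ruzsa gives |3A| ≤ K³·|A| = (2.8000)³ · 5 ≈ 109.7600.
Step 4: Compute 3A = A + A + A directly by enumerating all triples (a,b,c) ∈ A³; |3A| = 27.
Step 5: Check 27 ≤ 109.7600? Yes ✓.

K = 14/5, Plünnecke-Ruzsa bound K³|A| ≈ 109.7600, |3A| = 27, inequality holds.


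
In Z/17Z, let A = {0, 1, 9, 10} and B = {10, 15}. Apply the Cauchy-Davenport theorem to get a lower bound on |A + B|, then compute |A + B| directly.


Cauchy-Davenport: |A + B| ≥ min(p, |A| + |B| - 1) for A, B nonempty in Z/pZ.
|A| = 4, |B| = 2, p = 17.
CD lower bound = min(17, 4 + 2 - 1) = min(17, 5) = 5.
Compute A + B mod 17 directly:
a = 0: 0+10=10, 0+15=15
a = 1: 1+10=11, 1+15=16
a = 9: 9+10=2, 9+15=7
a = 10: 10+10=3, 10+15=8
A + B = {2, 3, 7, 8, 10, 11, 15, 16}, so |A + B| = 8.
Verify: 8 ≥ 5? Yes ✓.

CD lower bound = 5, actual |A + B| = 8.


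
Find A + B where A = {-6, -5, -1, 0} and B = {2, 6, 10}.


A + B = {a + b : a ∈ A, b ∈ B}.
Enumerate all |A|·|B| = 4·3 = 12 pairs (a, b) and collect distinct sums.
a = -6: -6+2=-4, -6+6=0, -6+10=4
a = -5: -5+2=-3, -5+6=1, -5+10=5
a = -1: -1+2=1, -1+6=5, -1+10=9
a = 0: 0+2=2, 0+6=6, 0+10=10
Collecting distinct sums: A + B = {-4, -3, 0, 1, 2, 4, 5, 6, 9, 10}
|A + B| = 10

A + B = {-4, -3, 0, 1, 2, 4, 5, 6, 9, 10}


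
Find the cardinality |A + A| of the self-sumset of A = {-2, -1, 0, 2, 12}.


A + A = {a + a' : a, a' ∈ A}; |A| = 5.
General bounds: 2|A| - 1 ≤ |A + A| ≤ |A|(|A|+1)/2, i.e. 9 ≤ |A + A| ≤ 15.
Lower bound 2|A|-1 is attained iff A is an arithmetic progression.
Enumerate sums a + a' for a ≤ a' (symmetric, so this suffices):
a = -2: -2+-2=-4, -2+-1=-3, -2+0=-2, -2+2=0, -2+12=10
a = -1: -1+-1=-2, -1+0=-1, -1+2=1, -1+12=11
a = 0: 0+0=0, 0+2=2, 0+12=12
a = 2: 2+2=4, 2+12=14
a = 12: 12+12=24
Distinct sums: {-4, -3, -2, -1, 0, 1, 2, 4, 10, 11, 12, 14, 24}
|A + A| = 13

|A + A| = 13


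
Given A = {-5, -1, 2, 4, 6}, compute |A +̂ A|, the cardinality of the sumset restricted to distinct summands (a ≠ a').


Restricted sumset: A +̂ A = {a + a' : a ∈ A, a' ∈ A, a ≠ a'}.
Equivalently, take A + A and drop any sum 2a that is achievable ONLY as a + a for a ∈ A (i.e. sums representable only with equal summands).
Enumerate pairs (a, a') with a < a' (symmetric, so each unordered pair gives one sum; this covers all a ≠ a'):
  -5 + -1 = -6
  -5 + 2 = -3
  -5 + 4 = -1
  -5 + 6 = 1
  -1 + 2 = 1
  -1 + 4 = 3
  -1 + 6 = 5
  2 + 4 = 6
  2 + 6 = 8
  4 + 6 = 10
Collected distinct sums: {-6, -3, -1, 1, 3, 5, 6, 8, 10}
|A +̂ A| = 9
(Reference bound: |A +̂ A| ≥ 2|A| - 3 for |A| ≥ 2, with |A| = 5 giving ≥ 7.)

|A +̂ A| = 9


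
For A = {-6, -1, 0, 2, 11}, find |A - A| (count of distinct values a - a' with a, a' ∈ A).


A - A = {a - a' : a, a' ∈ A}; |A| = 5.
Bounds: 2|A|-1 ≤ |A - A| ≤ |A|² - |A| + 1, i.e. 9 ≤ |A - A| ≤ 21.
Note: 0 ∈ A - A always (from a - a). The set is symmetric: if d ∈ A - A then -d ∈ A - A.
Enumerate nonzero differences d = a - a' with a > a' (then include -d):
Positive differences: {1, 2, 3, 5, 6, 8, 9, 11, 12, 17}
Full difference set: {0} ∪ (positive diffs) ∪ (negative diffs).
|A - A| = 1 + 2·10 = 21 (matches direct enumeration: 21).

|A - A| = 21


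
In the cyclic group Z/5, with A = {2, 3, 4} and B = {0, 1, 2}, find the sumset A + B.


Work in Z/5Z: reduce every sum a + b modulo 5.
Enumerate all 9 pairs:
a = 2: 2+0=2, 2+1=3, 2+2=4
a = 3: 3+0=3, 3+1=4, 3+2=0
a = 4: 4+0=4, 4+1=0, 4+2=1
Distinct residues collected: {0, 1, 2, 3, 4}
|A + B| = 5 (out of 5 total residues).

A + B = {0, 1, 2, 3, 4}


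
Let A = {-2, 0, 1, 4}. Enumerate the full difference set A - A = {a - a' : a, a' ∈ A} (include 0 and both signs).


A - A = {a - a' : a, a' ∈ A}.
Compute a - a' for each ordered pair (a, a'):
a = -2: -2--2=0, -2-0=-2, -2-1=-3, -2-4=-6
a = 0: 0--2=2, 0-0=0, 0-1=-1, 0-4=-4
a = 1: 1--2=3, 1-0=1, 1-1=0, 1-4=-3
a = 4: 4--2=6, 4-0=4, 4-1=3, 4-4=0
Collecting distinct values (and noting 0 appears from a-a):
A - A = {-6, -4, -3, -2, -1, 0, 1, 2, 3, 4, 6}
|A - A| = 11

A - A = {-6, -4, -3, -2, -1, 0, 1, 2, 3, 4, 6}


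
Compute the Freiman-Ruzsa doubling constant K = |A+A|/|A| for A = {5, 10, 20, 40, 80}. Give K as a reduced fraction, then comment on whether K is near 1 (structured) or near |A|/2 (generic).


|A| = 5.
Compute A + A by enumerating all 25 pairs.
A + A = {10, 15, 20, 25, 30, 40, 45, 50, 60, 80, 85, 90, 100, 120, 160}, so |A + A| = 15.
K = |A + A| / |A| = 15/5 = 3/1 ≈ 3.0000.
Reference: AP of size 5 gives K = 9/5 ≈ 1.8000; a fully generic set of size 5 gives K ≈ 3.0000.

|A| = 5, |A + A| = 15, K = 15/5 = 3/1.


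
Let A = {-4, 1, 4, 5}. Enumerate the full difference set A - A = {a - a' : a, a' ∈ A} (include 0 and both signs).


A - A = {a - a' : a, a' ∈ A}.
Compute a - a' for each ordered pair (a, a'):
a = -4: -4--4=0, -4-1=-5, -4-4=-8, -4-5=-9
a = 1: 1--4=5, 1-1=0, 1-4=-3, 1-5=-4
a = 4: 4--4=8, 4-1=3, 4-4=0, 4-5=-1
a = 5: 5--4=9, 5-1=4, 5-4=1, 5-5=0
Collecting distinct values (and noting 0 appears from a-a):
A - A = {-9, -8, -5, -4, -3, -1, 0, 1, 3, 4, 5, 8, 9}
|A - A| = 13

A - A = {-9, -8, -5, -4, -3, -1, 0, 1, 3, 4, 5, 8, 9}


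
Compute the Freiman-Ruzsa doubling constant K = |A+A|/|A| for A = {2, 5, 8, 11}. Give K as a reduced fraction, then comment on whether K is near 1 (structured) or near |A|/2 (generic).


|A| = 4.
Compute A + A by enumerating all 16 pairs.
A + A = {4, 7, 10, 13, 16, 19, 22}, so |A + A| = 7.
K = |A + A| / |A| = 7/4 (already in lowest terms) ≈ 1.7500.
Reference: AP of size 4 gives K = 7/4 ≈ 1.7500; a fully generic set of size 4 gives K ≈ 2.5000.

|A| = 4, |A + A| = 7, K = 7/4.


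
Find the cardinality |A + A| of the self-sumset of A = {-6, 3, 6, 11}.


A + A = {a + a' : a, a' ∈ A}; |A| = 4.
General bounds: 2|A| - 1 ≤ |A + A| ≤ |A|(|A|+1)/2, i.e. 7 ≤ |A + A| ≤ 10.
Lower bound 2|A|-1 is attained iff A is an arithmetic progression.
Enumerate sums a + a' for a ≤ a' (symmetric, so this suffices):
a = -6: -6+-6=-12, -6+3=-3, -6+6=0, -6+11=5
a = 3: 3+3=6, 3+6=9, 3+11=14
a = 6: 6+6=12, 6+11=17
a = 11: 11+11=22
Distinct sums: {-12, -3, 0, 5, 6, 9, 12, 14, 17, 22}
|A + A| = 10

|A + A| = 10


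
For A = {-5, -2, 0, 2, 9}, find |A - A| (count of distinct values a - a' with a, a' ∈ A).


A - A = {a - a' : a, a' ∈ A}; |A| = 5.
Bounds: 2|A|-1 ≤ |A - A| ≤ |A|² - |A| + 1, i.e. 9 ≤ |A - A| ≤ 21.
Note: 0 ∈ A - A always (from a - a). The set is symmetric: if d ∈ A - A then -d ∈ A - A.
Enumerate nonzero differences d = a - a' with a > a' (then include -d):
Positive differences: {2, 3, 4, 5, 7, 9, 11, 14}
Full difference set: {0} ∪ (positive diffs) ∪ (negative diffs).
|A - A| = 1 + 2·8 = 17 (matches direct enumeration: 17).

|A - A| = 17


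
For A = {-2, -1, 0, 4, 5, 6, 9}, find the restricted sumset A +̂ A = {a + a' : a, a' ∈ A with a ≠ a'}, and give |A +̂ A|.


Restricted sumset: A +̂ A = {a + a' : a ∈ A, a' ∈ A, a ≠ a'}.
Equivalently, take A + A and drop any sum 2a that is achievable ONLY as a + a for a ∈ A (i.e. sums representable only with equal summands).
Enumerate pairs (a, a') with a < a' (symmetric, so each unordered pair gives one sum; this covers all a ≠ a'):
  -2 + -1 = -3
  -2 + 0 = -2
  -2 + 4 = 2
  -2 + 5 = 3
  -2 + 6 = 4
  -2 + 9 = 7
  -1 + 0 = -1
  -1 + 4 = 3
  -1 + 5 = 4
  -1 + 6 = 5
  -1 + 9 = 8
  0 + 4 = 4
  0 + 5 = 5
  0 + 6 = 6
  0 + 9 = 9
  4 + 5 = 9
  4 + 6 = 10
  4 + 9 = 13
  5 + 6 = 11
  5 + 9 = 14
  6 + 9 = 15
Collected distinct sums: {-3, -2, -1, 2, 3, 4, 5, 6, 7, 8, 9, 10, 11, 13, 14, 15}
|A +̂ A| = 16
(Reference bound: |A +̂ A| ≥ 2|A| - 3 for |A| ≥ 2, with |A| = 7 giving ≥ 11.)

|A +̂ A| = 16


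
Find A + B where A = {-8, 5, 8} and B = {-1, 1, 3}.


A + B = {a + b : a ∈ A, b ∈ B}.
Enumerate all |A|·|B| = 3·3 = 9 pairs (a, b) and collect distinct sums.
a = -8: -8+-1=-9, -8+1=-7, -8+3=-5
a = 5: 5+-1=4, 5+1=6, 5+3=8
a = 8: 8+-1=7, 8+1=9, 8+3=11
Collecting distinct sums: A + B = {-9, -7, -5, 4, 6, 7, 8, 9, 11}
|A + B| = 9

A + B = {-9, -7, -5, 4, 6, 7, 8, 9, 11}


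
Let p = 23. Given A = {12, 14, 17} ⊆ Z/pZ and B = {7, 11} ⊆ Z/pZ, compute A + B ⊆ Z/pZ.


Work in Z/23Z: reduce every sum a + b modulo 23.
Enumerate all 6 pairs:
a = 12: 12+7=19, 12+11=0
a = 14: 14+7=21, 14+11=2
a = 17: 17+7=1, 17+11=5
Distinct residues collected: {0, 1, 2, 5, 19, 21}
|A + B| = 6 (out of 23 total residues).

A + B = {0, 1, 2, 5, 19, 21}


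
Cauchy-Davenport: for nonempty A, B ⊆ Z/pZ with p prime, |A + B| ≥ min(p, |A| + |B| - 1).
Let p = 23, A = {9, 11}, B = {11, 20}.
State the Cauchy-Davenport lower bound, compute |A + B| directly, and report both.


Cauchy-Davenport: |A + B| ≥ min(p, |A| + |B| - 1) for A, B nonempty in Z/pZ.
|A| = 2, |B| = 2, p = 23.
CD lower bound = min(23, 2 + 2 - 1) = min(23, 3) = 3.
Compute A + B mod 23 directly:
a = 9: 9+11=20, 9+20=6
a = 11: 11+11=22, 11+20=8
A + B = {6, 8, 20, 22}, so |A + B| = 4.
Verify: 4 ≥ 3? Yes ✓.

CD lower bound = 3, actual |A + B| = 4.


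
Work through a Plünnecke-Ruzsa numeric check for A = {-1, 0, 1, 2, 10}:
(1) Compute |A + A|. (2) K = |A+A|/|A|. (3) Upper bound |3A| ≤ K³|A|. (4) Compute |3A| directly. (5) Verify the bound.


|A| = 5.
Step 1: Compute A + A by enumerating all 25 pairs.
A + A = {-2, -1, 0, 1, 2, 3, 4, 9, 10, 11, 12, 20}, so |A + A| = 12.
Step 2: Doubling constant K = |A + A|/|A| = 12/5 = 12/5 ≈ 2.4000.
Step 3: Plünnecke-Ruzsa gives |3A| ≤ K³·|A| = (2.4000)³ · 5 ≈ 69.1200.
Step 4: Compute 3A = A + A + A directly by enumerating all triples (a,b,c) ∈ A³; |3A| = 22.
Step 5: Check 22 ≤ 69.1200? Yes ✓.

K = 12/5, Plünnecke-Ruzsa bound K³|A| ≈ 69.1200, |3A| = 22, inequality holds.


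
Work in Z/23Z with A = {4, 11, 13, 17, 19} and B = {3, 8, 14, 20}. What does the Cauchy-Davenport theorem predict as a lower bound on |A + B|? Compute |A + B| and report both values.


Cauchy-Davenport: |A + B| ≥ min(p, |A| + |B| - 1) for A, B nonempty in Z/pZ.
|A| = 5, |B| = 4, p = 23.
CD lower bound = min(23, 5 + 4 - 1) = min(23, 8) = 8.
Compute A + B mod 23 directly:
a = 4: 4+3=7, 4+8=12, 4+14=18, 4+20=1
a = 11: 11+3=14, 11+8=19, 11+14=2, 11+20=8
a = 13: 13+3=16, 13+8=21, 13+14=4, 13+20=10
a = 17: 17+3=20, 17+8=2, 17+14=8, 17+20=14
a = 19: 19+3=22, 19+8=4, 19+14=10, 19+20=16
A + B = {1, 2, 4, 7, 8, 10, 12, 14, 16, 18, 19, 20, 21, 22}, so |A + B| = 14.
Verify: 14 ≥ 8? Yes ✓.

CD lower bound = 8, actual |A + B| = 14.


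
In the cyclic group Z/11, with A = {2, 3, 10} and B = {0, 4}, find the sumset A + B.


Work in Z/11Z: reduce every sum a + b modulo 11.
Enumerate all 6 pairs:
a = 2: 2+0=2, 2+4=6
a = 3: 3+0=3, 3+4=7
a = 10: 10+0=10, 10+4=3
Distinct residues collected: {2, 3, 6, 7, 10}
|A + B| = 5 (out of 11 total residues).

A + B = {2, 3, 6, 7, 10}


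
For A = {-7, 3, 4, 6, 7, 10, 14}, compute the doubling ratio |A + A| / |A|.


|A| = 7.
Compute A + A by enumerating all 49 pairs.
A + A = {-14, -4, -3, -1, 0, 3, 6, 7, 8, 9, 10, 11, 12, 13, 14, 16, 17, 18, 20, 21, 24, 28}, so |A + A| = 22.
K = |A + A| / |A| = 22/7 (already in lowest terms) ≈ 3.1429.
Reference: AP of size 7 gives K = 13/7 ≈ 1.8571; a fully generic set of size 7 gives K ≈ 4.0000.

|A| = 7, |A + A| = 22, K = 22/7.


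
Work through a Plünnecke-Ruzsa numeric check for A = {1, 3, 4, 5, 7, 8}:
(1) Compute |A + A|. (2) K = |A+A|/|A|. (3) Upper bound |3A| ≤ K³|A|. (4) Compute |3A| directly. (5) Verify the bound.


|A| = 6.
Step 1: Compute A + A by enumerating all 36 pairs.
A + A = {2, 4, 5, 6, 7, 8, 9, 10, 11, 12, 13, 14, 15, 16}, so |A + A| = 14.
Step 2: Doubling constant K = |A + A|/|A| = 14/6 = 14/6 ≈ 2.3333.
Step 3: Plünnecke-Ruzsa gives |3A| ≤ K³·|A| = (2.3333)³ · 6 ≈ 76.2222.
Step 4: Compute 3A = A + A + A directly by enumerating all triples (a,b,c) ∈ A³; |3A| = 21.
Step 5: Check 21 ≤ 76.2222? Yes ✓.

K = 14/6, Plünnecke-Ruzsa bound K³|A| ≈ 76.2222, |3A| = 21, inequality holds.


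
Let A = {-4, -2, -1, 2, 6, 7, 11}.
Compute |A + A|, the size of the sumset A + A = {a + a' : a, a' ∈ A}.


A + A = {a + a' : a, a' ∈ A}; |A| = 7.
General bounds: 2|A| - 1 ≤ |A + A| ≤ |A|(|A|+1)/2, i.e. 13 ≤ |A + A| ≤ 28.
Lower bound 2|A|-1 is attained iff A is an arithmetic progression.
Enumerate sums a + a' for a ≤ a' (symmetric, so this suffices):
a = -4: -4+-4=-8, -4+-2=-6, -4+-1=-5, -4+2=-2, -4+6=2, -4+7=3, -4+11=7
a = -2: -2+-2=-4, -2+-1=-3, -2+2=0, -2+6=4, -2+7=5, -2+11=9
a = -1: -1+-1=-2, -1+2=1, -1+6=5, -1+7=6, -1+11=10
a = 2: 2+2=4, 2+6=8, 2+7=9, 2+11=13
a = 6: 6+6=12, 6+7=13, 6+11=17
a = 7: 7+7=14, 7+11=18
a = 11: 11+11=22
Distinct sums: {-8, -6, -5, -4, -3, -2, 0, 1, 2, 3, 4, 5, 6, 7, 8, 9, 10, 12, 13, 14, 17, 18, 22}
|A + A| = 23

|A + A| = 23


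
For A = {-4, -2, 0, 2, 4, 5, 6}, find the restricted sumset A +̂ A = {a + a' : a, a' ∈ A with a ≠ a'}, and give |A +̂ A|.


Restricted sumset: A +̂ A = {a + a' : a ∈ A, a' ∈ A, a ≠ a'}.
Equivalently, take A + A and drop any sum 2a that is achievable ONLY as a + a for a ∈ A (i.e. sums representable only with equal summands).
Enumerate pairs (a, a') with a < a' (symmetric, so each unordered pair gives one sum; this covers all a ≠ a'):
  -4 + -2 = -6
  -4 + 0 = -4
  -4 + 2 = -2
  -4 + 4 = 0
  -4 + 5 = 1
  -4 + 6 = 2
  -2 + 0 = -2
  -2 + 2 = 0
  -2 + 4 = 2
  -2 + 5 = 3
  -2 + 6 = 4
  0 + 2 = 2
  0 + 4 = 4
  0 + 5 = 5
  0 + 6 = 6
  2 + 4 = 6
  2 + 5 = 7
  2 + 6 = 8
  4 + 5 = 9
  4 + 6 = 10
  5 + 6 = 11
Collected distinct sums: {-6, -4, -2, 0, 1, 2, 3, 4, 5, 6, 7, 8, 9, 10, 11}
|A +̂ A| = 15
(Reference bound: |A +̂ A| ≥ 2|A| - 3 for |A| ≥ 2, with |A| = 7 giving ≥ 11.)

|A +̂ A| = 15


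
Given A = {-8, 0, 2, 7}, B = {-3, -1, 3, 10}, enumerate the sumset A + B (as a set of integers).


A + B = {a + b : a ∈ A, b ∈ B}.
Enumerate all |A|·|B| = 4·4 = 16 pairs (a, b) and collect distinct sums.
a = -8: -8+-3=-11, -8+-1=-9, -8+3=-5, -8+10=2
a = 0: 0+-3=-3, 0+-1=-1, 0+3=3, 0+10=10
a = 2: 2+-3=-1, 2+-1=1, 2+3=5, 2+10=12
a = 7: 7+-3=4, 7+-1=6, 7+3=10, 7+10=17
Collecting distinct sums: A + B = {-11, -9, -5, -3, -1, 1, 2, 3, 4, 5, 6, 10, 12, 17}
|A + B| = 14

A + B = {-11, -9, -5, -3, -1, 1, 2, 3, 4, 5, 6, 10, 12, 17}


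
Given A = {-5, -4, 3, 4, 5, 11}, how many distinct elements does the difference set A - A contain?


A - A = {a - a' : a, a' ∈ A}; |A| = 6.
Bounds: 2|A|-1 ≤ |A - A| ≤ |A|² - |A| + 1, i.e. 11 ≤ |A - A| ≤ 31.
Note: 0 ∈ A - A always (from a - a). The set is symmetric: if d ∈ A - A then -d ∈ A - A.
Enumerate nonzero differences d = a - a' with a > a' (then include -d):
Positive differences: {1, 2, 6, 7, 8, 9, 10, 15, 16}
Full difference set: {0} ∪ (positive diffs) ∪ (negative diffs).
|A - A| = 1 + 2·9 = 19 (matches direct enumeration: 19).

|A - A| = 19


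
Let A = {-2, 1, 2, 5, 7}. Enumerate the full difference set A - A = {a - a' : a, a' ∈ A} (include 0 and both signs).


A - A = {a - a' : a, a' ∈ A}.
Compute a - a' for each ordered pair (a, a'):
a = -2: -2--2=0, -2-1=-3, -2-2=-4, -2-5=-7, -2-7=-9
a = 1: 1--2=3, 1-1=0, 1-2=-1, 1-5=-4, 1-7=-6
a = 2: 2--2=4, 2-1=1, 2-2=0, 2-5=-3, 2-7=-5
a = 5: 5--2=7, 5-1=4, 5-2=3, 5-5=0, 5-7=-2
a = 7: 7--2=9, 7-1=6, 7-2=5, 7-5=2, 7-7=0
Collecting distinct values (and noting 0 appears from a-a):
A - A = {-9, -7, -6, -5, -4, -3, -2, -1, 0, 1, 2, 3, 4, 5, 6, 7, 9}
|A - A| = 17

A - A = {-9, -7, -6, -5, -4, -3, -2, -1, 0, 1, 2, 3, 4, 5, 6, 7, 9}


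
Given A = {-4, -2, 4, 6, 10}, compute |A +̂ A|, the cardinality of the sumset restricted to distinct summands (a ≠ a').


Restricted sumset: A +̂ A = {a + a' : a ∈ A, a' ∈ A, a ≠ a'}.
Equivalently, take A + A and drop any sum 2a that is achievable ONLY as a + a for a ∈ A (i.e. sums representable only with equal summands).
Enumerate pairs (a, a') with a < a' (symmetric, so each unordered pair gives one sum; this covers all a ≠ a'):
  -4 + -2 = -6
  -4 + 4 = 0
  -4 + 6 = 2
  -4 + 10 = 6
  -2 + 4 = 2
  -2 + 6 = 4
  -2 + 10 = 8
  4 + 6 = 10
  4 + 10 = 14
  6 + 10 = 16
Collected distinct sums: {-6, 0, 2, 4, 6, 8, 10, 14, 16}
|A +̂ A| = 9
(Reference bound: |A +̂ A| ≥ 2|A| - 3 for |A| ≥ 2, with |A| = 5 giving ≥ 7.)

|A +̂ A| = 9


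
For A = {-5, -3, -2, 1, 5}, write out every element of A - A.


A - A = {a - a' : a, a' ∈ A}.
Compute a - a' for each ordered pair (a, a'):
a = -5: -5--5=0, -5--3=-2, -5--2=-3, -5-1=-6, -5-5=-10
a = -3: -3--5=2, -3--3=0, -3--2=-1, -3-1=-4, -3-5=-8
a = -2: -2--5=3, -2--3=1, -2--2=0, -2-1=-3, -2-5=-7
a = 1: 1--5=6, 1--3=4, 1--2=3, 1-1=0, 1-5=-4
a = 5: 5--5=10, 5--3=8, 5--2=7, 5-1=4, 5-5=0
Collecting distinct values (and noting 0 appears from a-a):
A - A = {-10, -8, -7, -6, -4, -3, -2, -1, 0, 1, 2, 3, 4, 6, 7, 8, 10}
|A - A| = 17

A - A = {-10, -8, -7, -6, -4, -3, -2, -1, 0, 1, 2, 3, 4, 6, 7, 8, 10}


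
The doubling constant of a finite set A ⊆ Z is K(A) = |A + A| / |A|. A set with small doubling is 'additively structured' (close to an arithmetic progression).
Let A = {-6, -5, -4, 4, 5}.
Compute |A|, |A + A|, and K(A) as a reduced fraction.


|A| = 5.
Compute A + A by enumerating all 25 pairs.
A + A = {-12, -11, -10, -9, -8, -2, -1, 0, 1, 8, 9, 10}, so |A + A| = 12.
K = |A + A| / |A| = 12/5 (already in lowest terms) ≈ 2.4000.
Reference: AP of size 5 gives K = 9/5 ≈ 1.8000; a fully generic set of size 5 gives K ≈ 3.0000.

|A| = 5, |A + A| = 12, K = 12/5.


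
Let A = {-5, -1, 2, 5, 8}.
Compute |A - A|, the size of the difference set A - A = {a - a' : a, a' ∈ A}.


A - A = {a - a' : a, a' ∈ A}; |A| = 5.
Bounds: 2|A|-1 ≤ |A - A| ≤ |A|² - |A| + 1, i.e. 9 ≤ |A - A| ≤ 21.
Note: 0 ∈ A - A always (from a - a). The set is symmetric: if d ∈ A - A then -d ∈ A - A.
Enumerate nonzero differences d = a - a' with a > a' (then include -d):
Positive differences: {3, 4, 6, 7, 9, 10, 13}
Full difference set: {0} ∪ (positive diffs) ∪ (negative diffs).
|A - A| = 1 + 2·7 = 15 (matches direct enumeration: 15).

|A - A| = 15


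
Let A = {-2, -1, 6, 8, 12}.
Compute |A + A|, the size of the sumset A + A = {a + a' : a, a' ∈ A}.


A + A = {a + a' : a, a' ∈ A}; |A| = 5.
General bounds: 2|A| - 1 ≤ |A + A| ≤ |A|(|A|+1)/2, i.e. 9 ≤ |A + A| ≤ 15.
Lower bound 2|A|-1 is attained iff A is an arithmetic progression.
Enumerate sums a + a' for a ≤ a' (symmetric, so this suffices):
a = -2: -2+-2=-4, -2+-1=-3, -2+6=4, -2+8=6, -2+12=10
a = -1: -1+-1=-2, -1+6=5, -1+8=7, -1+12=11
a = 6: 6+6=12, 6+8=14, 6+12=18
a = 8: 8+8=16, 8+12=20
a = 12: 12+12=24
Distinct sums: {-4, -3, -2, 4, 5, 6, 7, 10, 11, 12, 14, 16, 18, 20, 24}
|A + A| = 15

|A + A| = 15


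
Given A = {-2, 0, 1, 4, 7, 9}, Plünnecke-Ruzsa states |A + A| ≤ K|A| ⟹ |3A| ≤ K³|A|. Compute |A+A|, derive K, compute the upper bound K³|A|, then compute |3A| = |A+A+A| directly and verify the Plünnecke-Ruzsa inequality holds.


|A| = 6.
Step 1: Compute A + A by enumerating all 36 pairs.
A + A = {-4, -2, -1, 0, 1, 2, 4, 5, 7, 8, 9, 10, 11, 13, 14, 16, 18}, so |A + A| = 17.
Step 2: Doubling constant K = |A + A|/|A| = 17/6 = 17/6 ≈ 2.8333.
Step 3: Plünnecke-Ruzsa gives |3A| ≤ K³·|A| = (2.8333)³ · 6 ≈ 136.4722.
Step 4: Compute 3A = A + A + A directly by enumerating all triples (a,b,c) ∈ A³; |3A| = 31.
Step 5: Check 31 ≤ 136.4722? Yes ✓.

K = 17/6, Plünnecke-Ruzsa bound K³|A| ≈ 136.4722, |3A| = 31, inequality holds.


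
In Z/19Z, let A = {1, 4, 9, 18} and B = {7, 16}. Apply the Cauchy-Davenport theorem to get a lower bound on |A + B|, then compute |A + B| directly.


Cauchy-Davenport: |A + B| ≥ min(p, |A| + |B| - 1) for A, B nonempty in Z/pZ.
|A| = 4, |B| = 2, p = 19.
CD lower bound = min(19, 4 + 2 - 1) = min(19, 5) = 5.
Compute A + B mod 19 directly:
a = 1: 1+7=8, 1+16=17
a = 4: 4+7=11, 4+16=1
a = 9: 9+7=16, 9+16=6
a = 18: 18+7=6, 18+16=15
A + B = {1, 6, 8, 11, 15, 16, 17}, so |A + B| = 7.
Verify: 7 ≥ 5? Yes ✓.

CD lower bound = 5, actual |A + B| = 7.


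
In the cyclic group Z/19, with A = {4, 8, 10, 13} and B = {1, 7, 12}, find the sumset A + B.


Work in Z/19Z: reduce every sum a + b modulo 19.
Enumerate all 12 pairs:
a = 4: 4+1=5, 4+7=11, 4+12=16
a = 8: 8+1=9, 8+7=15, 8+12=1
a = 10: 10+1=11, 10+7=17, 10+12=3
a = 13: 13+1=14, 13+7=1, 13+12=6
Distinct residues collected: {1, 3, 5, 6, 9, 11, 14, 15, 16, 17}
|A + B| = 10 (out of 19 total residues).

A + B = {1, 3, 5, 6, 9, 11, 14, 15, 16, 17}


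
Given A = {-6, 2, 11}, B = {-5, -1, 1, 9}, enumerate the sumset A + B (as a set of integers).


A + B = {a + b : a ∈ A, b ∈ B}.
Enumerate all |A|·|B| = 3·4 = 12 pairs (a, b) and collect distinct sums.
a = -6: -6+-5=-11, -6+-1=-7, -6+1=-5, -6+9=3
a = 2: 2+-5=-3, 2+-1=1, 2+1=3, 2+9=11
a = 11: 11+-5=6, 11+-1=10, 11+1=12, 11+9=20
Collecting distinct sums: A + B = {-11, -7, -5, -3, 1, 3, 6, 10, 11, 12, 20}
|A + B| = 11

A + B = {-11, -7, -5, -3, 1, 3, 6, 10, 11, 12, 20}


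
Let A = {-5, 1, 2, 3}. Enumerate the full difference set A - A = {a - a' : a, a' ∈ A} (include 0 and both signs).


A - A = {a - a' : a, a' ∈ A}.
Compute a - a' for each ordered pair (a, a'):
a = -5: -5--5=0, -5-1=-6, -5-2=-7, -5-3=-8
a = 1: 1--5=6, 1-1=0, 1-2=-1, 1-3=-2
a = 2: 2--5=7, 2-1=1, 2-2=0, 2-3=-1
a = 3: 3--5=8, 3-1=2, 3-2=1, 3-3=0
Collecting distinct values (and noting 0 appears from a-a):
A - A = {-8, -7, -6, -2, -1, 0, 1, 2, 6, 7, 8}
|A - A| = 11

A - A = {-8, -7, -6, -2, -1, 0, 1, 2, 6, 7, 8}


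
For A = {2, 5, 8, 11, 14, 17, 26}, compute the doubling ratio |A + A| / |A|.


|A| = 7.
Compute A + A by enumerating all 49 pairs.
A + A = {4, 7, 10, 13, 16, 19, 22, 25, 28, 31, 34, 37, 40, 43, 52}, so |A + A| = 15.
K = |A + A| / |A| = 15/7 (already in lowest terms) ≈ 2.1429.
Reference: AP of size 7 gives K = 13/7 ≈ 1.8571; a fully generic set of size 7 gives K ≈ 4.0000.

|A| = 7, |A + A| = 15, K = 15/7.


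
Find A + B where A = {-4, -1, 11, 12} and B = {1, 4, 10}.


A + B = {a + b : a ∈ A, b ∈ B}.
Enumerate all |A|·|B| = 4·3 = 12 pairs (a, b) and collect distinct sums.
a = -4: -4+1=-3, -4+4=0, -4+10=6
a = -1: -1+1=0, -1+4=3, -1+10=9
a = 11: 11+1=12, 11+4=15, 11+10=21
a = 12: 12+1=13, 12+4=16, 12+10=22
Collecting distinct sums: A + B = {-3, 0, 3, 6, 9, 12, 13, 15, 16, 21, 22}
|A + B| = 11

A + B = {-3, 0, 3, 6, 9, 12, 13, 15, 16, 21, 22}


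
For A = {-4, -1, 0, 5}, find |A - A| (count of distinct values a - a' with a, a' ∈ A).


A - A = {a - a' : a, a' ∈ A}; |A| = 4.
Bounds: 2|A|-1 ≤ |A - A| ≤ |A|² - |A| + 1, i.e. 7 ≤ |A - A| ≤ 13.
Note: 0 ∈ A - A always (from a - a). The set is symmetric: if d ∈ A - A then -d ∈ A - A.
Enumerate nonzero differences d = a - a' with a > a' (then include -d):
Positive differences: {1, 3, 4, 5, 6, 9}
Full difference set: {0} ∪ (positive diffs) ∪ (negative diffs).
|A - A| = 1 + 2·6 = 13 (matches direct enumeration: 13).

|A - A| = 13


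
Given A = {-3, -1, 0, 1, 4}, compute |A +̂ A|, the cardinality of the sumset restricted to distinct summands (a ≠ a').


Restricted sumset: A +̂ A = {a + a' : a ∈ A, a' ∈ A, a ≠ a'}.
Equivalently, take A + A and drop any sum 2a that is achievable ONLY as a + a for a ∈ A (i.e. sums representable only with equal summands).
Enumerate pairs (a, a') with a < a' (symmetric, so each unordered pair gives one sum; this covers all a ≠ a'):
  -3 + -1 = -4
  -3 + 0 = -3
  -3 + 1 = -2
  -3 + 4 = 1
  -1 + 0 = -1
  -1 + 1 = 0
  -1 + 4 = 3
  0 + 1 = 1
  0 + 4 = 4
  1 + 4 = 5
Collected distinct sums: {-4, -3, -2, -1, 0, 1, 3, 4, 5}
|A +̂ A| = 9
(Reference bound: |A +̂ A| ≥ 2|A| - 3 for |A| ≥ 2, with |A| = 5 giving ≥ 7.)

|A +̂ A| = 9


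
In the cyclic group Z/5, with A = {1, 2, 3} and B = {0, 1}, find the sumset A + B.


Work in Z/5Z: reduce every sum a + b modulo 5.
Enumerate all 6 pairs:
a = 1: 1+0=1, 1+1=2
a = 2: 2+0=2, 2+1=3
a = 3: 3+0=3, 3+1=4
Distinct residues collected: {1, 2, 3, 4}
|A + B| = 4 (out of 5 total residues).

A + B = {1, 2, 3, 4}


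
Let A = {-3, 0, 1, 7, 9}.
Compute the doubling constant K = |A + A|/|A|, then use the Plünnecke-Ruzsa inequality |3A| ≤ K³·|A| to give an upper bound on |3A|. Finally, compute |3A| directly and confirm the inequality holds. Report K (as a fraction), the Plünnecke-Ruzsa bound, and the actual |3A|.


|A| = 5.
Step 1: Compute A + A by enumerating all 25 pairs.
A + A = {-6, -3, -2, 0, 1, 2, 4, 6, 7, 8, 9, 10, 14, 16, 18}, so |A + A| = 15.
Step 2: Doubling constant K = |A + A|/|A| = 15/5 = 15/5 ≈ 3.0000.
Step 3: Plünnecke-Ruzsa gives |3A| ≤ K³·|A| = (3.0000)³ · 5 ≈ 135.0000.
Step 4: Compute 3A = A + A + A directly by enumerating all triples (a,b,c) ∈ A³; |3A| = 29.
Step 5: Check 29 ≤ 135.0000? Yes ✓.

K = 15/5, Plünnecke-Ruzsa bound K³|A| ≈ 135.0000, |3A| = 29, inequality holds.


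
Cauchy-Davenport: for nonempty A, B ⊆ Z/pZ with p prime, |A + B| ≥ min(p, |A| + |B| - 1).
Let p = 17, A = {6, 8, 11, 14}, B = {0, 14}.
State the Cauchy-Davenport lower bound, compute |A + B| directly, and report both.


Cauchy-Davenport: |A + B| ≥ min(p, |A| + |B| - 1) for A, B nonempty in Z/pZ.
|A| = 4, |B| = 2, p = 17.
CD lower bound = min(17, 4 + 2 - 1) = min(17, 5) = 5.
Compute A + B mod 17 directly:
a = 6: 6+0=6, 6+14=3
a = 8: 8+0=8, 8+14=5
a = 11: 11+0=11, 11+14=8
a = 14: 14+0=14, 14+14=11
A + B = {3, 5, 6, 8, 11, 14}, so |A + B| = 6.
Verify: 6 ≥ 5? Yes ✓.

CD lower bound = 5, actual |A + B| = 6.


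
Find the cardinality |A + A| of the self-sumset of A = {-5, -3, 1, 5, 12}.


A + A = {a + a' : a, a' ∈ A}; |A| = 5.
General bounds: 2|A| - 1 ≤ |A + A| ≤ |A|(|A|+1)/2, i.e. 9 ≤ |A + A| ≤ 15.
Lower bound 2|A|-1 is attained iff A is an arithmetic progression.
Enumerate sums a + a' for a ≤ a' (symmetric, so this suffices):
a = -5: -5+-5=-10, -5+-3=-8, -5+1=-4, -5+5=0, -5+12=7
a = -3: -3+-3=-6, -3+1=-2, -3+5=2, -3+12=9
a = 1: 1+1=2, 1+5=6, 1+12=13
a = 5: 5+5=10, 5+12=17
a = 12: 12+12=24
Distinct sums: {-10, -8, -6, -4, -2, 0, 2, 6, 7, 9, 10, 13, 17, 24}
|A + A| = 14

|A + A| = 14


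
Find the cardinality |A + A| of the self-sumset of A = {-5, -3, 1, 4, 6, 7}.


A + A = {a + a' : a, a' ∈ A}; |A| = 6.
General bounds: 2|A| - 1 ≤ |A + A| ≤ |A|(|A|+1)/2, i.e. 11 ≤ |A + A| ≤ 21.
Lower bound 2|A|-1 is attained iff A is an arithmetic progression.
Enumerate sums a + a' for a ≤ a' (symmetric, so this suffices):
a = -5: -5+-5=-10, -5+-3=-8, -5+1=-4, -5+4=-1, -5+6=1, -5+7=2
a = -3: -3+-3=-6, -3+1=-2, -3+4=1, -3+6=3, -3+7=4
a = 1: 1+1=2, 1+4=5, 1+6=7, 1+7=8
a = 4: 4+4=8, 4+6=10, 4+7=11
a = 6: 6+6=12, 6+7=13
a = 7: 7+7=14
Distinct sums: {-10, -8, -6, -4, -2, -1, 1, 2, 3, 4, 5, 7, 8, 10, 11, 12, 13, 14}
|A + A| = 18

|A + A| = 18


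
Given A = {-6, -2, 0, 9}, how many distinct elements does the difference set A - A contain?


A - A = {a - a' : a, a' ∈ A}; |A| = 4.
Bounds: 2|A|-1 ≤ |A - A| ≤ |A|² - |A| + 1, i.e. 7 ≤ |A - A| ≤ 13.
Note: 0 ∈ A - A always (from a - a). The set is symmetric: if d ∈ A - A then -d ∈ A - A.
Enumerate nonzero differences d = a - a' with a > a' (then include -d):
Positive differences: {2, 4, 6, 9, 11, 15}
Full difference set: {0} ∪ (positive diffs) ∪ (negative diffs).
|A - A| = 1 + 2·6 = 13 (matches direct enumeration: 13).

|A - A| = 13


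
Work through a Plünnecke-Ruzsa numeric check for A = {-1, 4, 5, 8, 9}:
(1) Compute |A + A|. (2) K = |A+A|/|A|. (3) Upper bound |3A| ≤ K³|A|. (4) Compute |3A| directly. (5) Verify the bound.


|A| = 5.
Step 1: Compute A + A by enumerating all 25 pairs.
A + A = {-2, 3, 4, 7, 8, 9, 10, 12, 13, 14, 16, 17, 18}, so |A + A| = 13.
Step 2: Doubling constant K = |A + A|/|A| = 13/5 = 13/5 ≈ 2.6000.
Step 3: Plünnecke-Ruzsa gives |3A| ≤ K³·|A| = (2.6000)³ · 5 ≈ 87.8800.
Step 4: Compute 3A = A + A + A directly by enumerating all triples (a,b,c) ∈ A³; |3A| = 24.
Step 5: Check 24 ≤ 87.8800? Yes ✓.

K = 13/5, Plünnecke-Ruzsa bound K³|A| ≈ 87.8800, |3A| = 24, inequality holds.
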